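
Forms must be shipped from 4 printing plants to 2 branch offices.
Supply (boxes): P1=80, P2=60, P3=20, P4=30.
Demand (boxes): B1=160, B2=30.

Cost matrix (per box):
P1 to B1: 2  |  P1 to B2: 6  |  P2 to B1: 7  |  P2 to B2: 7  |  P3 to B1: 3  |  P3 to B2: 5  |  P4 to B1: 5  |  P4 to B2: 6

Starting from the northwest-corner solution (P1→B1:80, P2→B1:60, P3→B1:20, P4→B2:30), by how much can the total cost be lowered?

Current plan cost = 80·2 + 60·7 + 20·3 + 30·6 = 820.
Optimal plan:
  P1->B1: 80 boxes
  P2->B1: 30 boxes
  P2->B2: 30 boxes
  P3->B1: 20 boxes
  P4->B1: 30 boxes
Optimal cost = 790.
Saving = 820 − 790 = 30.

30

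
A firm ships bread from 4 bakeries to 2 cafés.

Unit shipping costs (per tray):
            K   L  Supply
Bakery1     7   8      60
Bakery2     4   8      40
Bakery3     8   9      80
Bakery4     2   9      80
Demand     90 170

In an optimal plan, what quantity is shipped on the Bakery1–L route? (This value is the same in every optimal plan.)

60

The minimum-cost plan:
  Bakery1–L: 60 × 8 = 480
  Bakery2–K: 10 × 4 = 40
  Bakery2–L: 30 × 8 = 240
  Bakery3–L: 80 × 9 = 720
  Bakery4–K: 80 × 2 = 160
Total cost = 1640.
So Bakery1→L carries 60 trays.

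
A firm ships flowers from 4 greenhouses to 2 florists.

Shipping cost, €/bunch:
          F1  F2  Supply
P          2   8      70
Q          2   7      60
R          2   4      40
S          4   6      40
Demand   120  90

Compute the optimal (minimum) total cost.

710

One minimum-cost allocation:
  P to F1: 70 × €2 = €140
  Q to F1: 50 × €2 = €100
  Q to F2: 10 × €7 = €70
  R to F2: 40 × €4 = €160
  S to F2: 40 × €6 = €240
Total = 140 + 100 + 70 + 160 + 240 = €710.
(Supply check: P ships 70; Q ships 60; R ships 40; S ships 40.)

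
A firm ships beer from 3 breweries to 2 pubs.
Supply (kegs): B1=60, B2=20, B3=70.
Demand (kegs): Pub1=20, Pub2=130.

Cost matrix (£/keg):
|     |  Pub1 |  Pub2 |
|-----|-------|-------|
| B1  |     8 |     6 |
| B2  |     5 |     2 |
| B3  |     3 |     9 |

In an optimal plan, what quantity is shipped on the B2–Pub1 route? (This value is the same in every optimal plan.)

0

Solving gives:
  B1→Pub2: 60 × £6 = £360
  B2→Pub2: 20 × £2 = £40
  B3→Pub1: 20 × £3 = £60
  B3→Pub2: 50 × £9 = £450
Total cost = £910.
The route B2→Pub1 is not used.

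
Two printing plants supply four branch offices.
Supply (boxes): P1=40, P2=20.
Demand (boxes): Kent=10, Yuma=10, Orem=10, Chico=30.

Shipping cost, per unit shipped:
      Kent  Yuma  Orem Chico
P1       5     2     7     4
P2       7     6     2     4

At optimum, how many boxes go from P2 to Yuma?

Solving gives:
  P1→Kent: 10 × 5 = 50
  P1→Yuma: 10 × 2 = 20
  P1→Chico: 20 × 4 = 80
  P2→Orem: 10 × 2 = 20
  P2→Chico: 10 × 4 = 40
Total cost = 210.
The route P2→Yuma is not used.

0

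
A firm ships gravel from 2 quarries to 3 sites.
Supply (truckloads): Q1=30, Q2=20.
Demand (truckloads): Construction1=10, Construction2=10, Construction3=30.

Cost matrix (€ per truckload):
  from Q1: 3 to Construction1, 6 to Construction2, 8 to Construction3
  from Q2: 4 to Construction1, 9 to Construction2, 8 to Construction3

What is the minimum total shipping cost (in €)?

Optimal allocation:
  Q1–Construction1: 10 × €3 = €30
  Q1–Construction2: 10 × €6 = €60
  Q1–Construction3: 10 × €8 = €80
  Q2–Construction3: 20 × €8 = €160
Total = 30 + 60 + 80 + 160 = €330.

330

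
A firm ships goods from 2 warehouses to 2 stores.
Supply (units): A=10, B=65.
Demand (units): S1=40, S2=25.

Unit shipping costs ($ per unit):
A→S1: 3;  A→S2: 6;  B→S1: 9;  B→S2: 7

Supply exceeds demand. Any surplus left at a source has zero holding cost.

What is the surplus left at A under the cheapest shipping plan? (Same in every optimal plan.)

Minimum-cost shipments:
  A->S1: 10 units
  B->S1: 30 units
  B->S2: 25 units
Total cost = $475.
A ships 10 of its 10, leaving 0.

0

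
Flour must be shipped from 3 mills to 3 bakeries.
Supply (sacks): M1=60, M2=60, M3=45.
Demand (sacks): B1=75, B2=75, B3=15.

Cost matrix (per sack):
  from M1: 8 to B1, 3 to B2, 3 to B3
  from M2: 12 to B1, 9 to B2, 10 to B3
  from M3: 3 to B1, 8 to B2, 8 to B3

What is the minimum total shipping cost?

945

A cheapest plan:
  M1 to B2: 45 × 3 = 135
  M1 to B3: 15 × 3 = 45
  M2 to B1: 30 × 12 = 360
  M2 to B2: 30 × 9 = 270
  M3 to B1: 45 × 3 = 135
Total = 135 + 45 + 360 + 270 + 135 = 945.
(Supply check: M1 ships 60; M2 ships 60; M3 ships 45.)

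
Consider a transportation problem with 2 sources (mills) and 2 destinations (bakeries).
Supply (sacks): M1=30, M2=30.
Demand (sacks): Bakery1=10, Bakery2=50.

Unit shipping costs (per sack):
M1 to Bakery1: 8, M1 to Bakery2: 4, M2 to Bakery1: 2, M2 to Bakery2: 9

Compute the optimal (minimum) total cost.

One minimum-cost allocation:
  M1 to Bakery2: 30 × 4 = 120
  M2 to Bakery1: 10 × 2 = 20
  M2 to Bakery2: 20 × 9 = 180
Total = 120 + 20 + 180 = 320.

320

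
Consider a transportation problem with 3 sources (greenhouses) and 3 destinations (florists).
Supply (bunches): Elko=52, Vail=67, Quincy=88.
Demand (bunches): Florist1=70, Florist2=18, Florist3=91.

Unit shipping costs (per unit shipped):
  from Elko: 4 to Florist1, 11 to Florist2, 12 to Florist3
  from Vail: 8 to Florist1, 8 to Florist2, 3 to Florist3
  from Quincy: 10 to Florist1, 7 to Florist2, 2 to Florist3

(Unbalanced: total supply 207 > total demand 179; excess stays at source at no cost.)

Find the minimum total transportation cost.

681

An optimal shipping plan:
  Elko–Florist1: 52 × 4 = 208
  Vail–Florist1: 18 × 8 = 144
  Vail–Florist2: 18 × 8 = 144
  Vail–Florist3: 3 × 3 = 9
  Quincy–Florist3: 88 × 2 = 176
Total = 208 + 144 + 144 + 9 + 176 = 681.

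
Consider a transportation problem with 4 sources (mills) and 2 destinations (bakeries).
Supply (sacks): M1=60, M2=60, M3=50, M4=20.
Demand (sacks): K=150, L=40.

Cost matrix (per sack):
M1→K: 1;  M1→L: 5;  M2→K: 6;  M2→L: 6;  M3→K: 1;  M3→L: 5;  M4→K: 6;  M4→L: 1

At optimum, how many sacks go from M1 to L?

The minimum-cost plan:
  M1 to K: 60 × 1 = 60
  M2 to K: 40 × 6 = 240
  M2 to L: 20 × 6 = 120
  M3 to K: 50 × 1 = 50
  M4 to L: 20 × 1 = 20
Total cost = 490.
The route M1→L is not used.

0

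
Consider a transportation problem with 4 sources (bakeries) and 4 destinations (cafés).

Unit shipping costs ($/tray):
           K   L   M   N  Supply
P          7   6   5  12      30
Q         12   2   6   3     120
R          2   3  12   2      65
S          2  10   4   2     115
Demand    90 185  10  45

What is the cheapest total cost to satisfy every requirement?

815

One minimum-cost allocation:
  P–L: 20 × $6 = $120
  P–M: 10 × $5 = $50
  Q–L: 120 × $2 = $240
  R–K: 20 × $2 = $40
  R–L: 45 × $3 = $135
  S–K: 70 × $2 = $140
  S–N: 45 × $2 = $90
Total = 120 + 50 + 240 + 40 + 135 + 140 + 90 = $815.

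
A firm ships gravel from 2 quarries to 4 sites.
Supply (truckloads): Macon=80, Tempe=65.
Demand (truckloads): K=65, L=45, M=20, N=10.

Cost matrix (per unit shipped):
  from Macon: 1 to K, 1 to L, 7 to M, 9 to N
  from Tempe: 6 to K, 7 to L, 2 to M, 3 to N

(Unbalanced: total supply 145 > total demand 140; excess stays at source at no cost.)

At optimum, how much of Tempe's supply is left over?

Minimum-cost shipments:
  Macon–K: 35 truckloads
  Macon–L: 45 truckloads
  Tempe–K: 30 truckloads
  Tempe–M: 20 truckloads
  Tempe–N: 10 truckloads
Total cost = 330.
Tempe ships 60 of its 65, leaving 5.

5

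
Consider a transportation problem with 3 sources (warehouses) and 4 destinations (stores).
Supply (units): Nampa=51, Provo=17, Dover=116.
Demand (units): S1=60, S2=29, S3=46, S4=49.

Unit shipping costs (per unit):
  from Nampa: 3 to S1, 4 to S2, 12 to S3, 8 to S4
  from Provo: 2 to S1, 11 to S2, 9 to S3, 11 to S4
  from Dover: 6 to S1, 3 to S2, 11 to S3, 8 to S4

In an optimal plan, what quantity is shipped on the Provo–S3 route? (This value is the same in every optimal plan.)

Solving gives:
  Nampa->S1: 51 × 3 = 153
  Provo->S1: 9 × 2 = 18
  Provo->S3: 8 × 9 = 72
  Dover->S2: 29 × 3 = 87
  Dover->S3: 38 × 11 = 418
  Dover->S4: 49 × 8 = 392
Total cost = 1140.
So Provo→S3 carries 8 units.

8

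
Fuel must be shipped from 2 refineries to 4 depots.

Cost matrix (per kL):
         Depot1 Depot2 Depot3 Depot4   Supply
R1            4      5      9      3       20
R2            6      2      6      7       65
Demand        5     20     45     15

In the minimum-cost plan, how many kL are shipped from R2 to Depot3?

45

The minimum-cost plan:
  R1 to Depot1: 5 kL
  R1 to Depot4: 15 kL
  R2 to Depot2: 20 kL
  R2 to Depot3: 45 kL
Total cost = 375.
So R2→Depot3 carries 45 kL.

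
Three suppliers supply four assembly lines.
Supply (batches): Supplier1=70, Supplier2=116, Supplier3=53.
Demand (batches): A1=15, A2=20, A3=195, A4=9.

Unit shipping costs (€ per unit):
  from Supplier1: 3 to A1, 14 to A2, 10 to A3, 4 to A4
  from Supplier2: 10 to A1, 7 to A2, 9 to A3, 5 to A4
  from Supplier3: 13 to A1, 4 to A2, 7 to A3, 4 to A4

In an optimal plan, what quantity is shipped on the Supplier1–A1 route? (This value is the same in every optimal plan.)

The minimum-cost plan:
  Supplier1–A1: 15 batches
  Supplier1–A3: 46 batches
  Supplier1–A4: 9 batches
  Supplier2–A3: 116 batches
  Supplier3–A2: 20 batches
  Supplier3–A3: 33 batches
Total cost = €1896.
So Supplier1→A1 carries 15 batches.

15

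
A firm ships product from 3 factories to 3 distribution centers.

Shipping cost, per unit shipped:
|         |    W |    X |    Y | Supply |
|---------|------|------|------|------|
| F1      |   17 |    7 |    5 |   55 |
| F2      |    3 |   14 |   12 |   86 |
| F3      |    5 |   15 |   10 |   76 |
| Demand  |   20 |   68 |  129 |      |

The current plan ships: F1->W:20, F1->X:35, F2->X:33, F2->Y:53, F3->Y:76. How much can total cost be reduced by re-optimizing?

420

Current plan cost = 20·17 + 35·7 + 33·14 + 53·12 + 76·10 = 2443.
Optimal plan:
  F1 to X: 2 pallets
  F1 to Y: 53 pallets
  F2 to W: 20 pallets
  F2 to X: 66 pallets
  F3 to Y: 76 pallets
Optimal cost = 2023.
Saving = 2443 − 2023 = 420.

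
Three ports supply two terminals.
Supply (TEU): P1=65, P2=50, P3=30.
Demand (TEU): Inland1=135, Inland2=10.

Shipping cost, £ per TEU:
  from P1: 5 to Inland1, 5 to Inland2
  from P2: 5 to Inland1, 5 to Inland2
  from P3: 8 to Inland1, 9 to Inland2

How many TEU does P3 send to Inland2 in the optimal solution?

0

Solving gives:
  P1->Inland1: 55 TEU
  P1->Inland2: 10 TEU
  P2->Inland1: 50 TEU
  P3->Inland1: 30 TEU
Total cost = £815.
The route P3→Inland2 is not used.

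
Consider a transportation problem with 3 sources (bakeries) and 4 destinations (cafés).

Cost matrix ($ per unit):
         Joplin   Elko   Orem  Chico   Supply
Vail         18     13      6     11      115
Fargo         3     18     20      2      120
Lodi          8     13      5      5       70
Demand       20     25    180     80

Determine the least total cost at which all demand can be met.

1655

Optimal allocation:
  Vail→Elko: 5 × $13 = $65
  Vail→Orem: 110 × $6 = $660
  Fargo→Joplin: 20 × $3 = $60
  Fargo→Elko: 20 × $18 = $360
  Fargo→Chico: 80 × $2 = $160
  Lodi→Orem: 70 × $5 = $350
Total = 65 + 660 + 60 + 360 + 160 + 350 = $1655.
(Supply check: Vail ships 115; Fargo ships 120; Lodi ships 70.)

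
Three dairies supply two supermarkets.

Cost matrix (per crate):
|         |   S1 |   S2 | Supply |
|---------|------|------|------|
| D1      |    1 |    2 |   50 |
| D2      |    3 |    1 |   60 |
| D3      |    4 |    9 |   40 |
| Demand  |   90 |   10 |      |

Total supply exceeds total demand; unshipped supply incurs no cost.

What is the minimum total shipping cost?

180

One minimum-cost allocation:
  D1->S1: 50 crates
  D2->S1: 40 crates
  D2->S2: 10 crates
Total cost = 180.
(Supply check: D1 ships 50; D2 ships 50; D3 ships 0.)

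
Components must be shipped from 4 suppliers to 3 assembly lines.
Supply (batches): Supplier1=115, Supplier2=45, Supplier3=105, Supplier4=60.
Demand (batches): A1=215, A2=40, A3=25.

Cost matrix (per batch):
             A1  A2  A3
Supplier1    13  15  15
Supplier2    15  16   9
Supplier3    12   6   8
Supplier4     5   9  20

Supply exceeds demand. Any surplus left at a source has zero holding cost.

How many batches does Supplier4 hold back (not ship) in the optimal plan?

An optimal plan:
  Supplier1 to A1: 115 × 13 = 1495
  Supplier3 to A1: 40 × 12 = 480
  Supplier3 to A2: 40 × 6 = 240
  Supplier3 to A3: 25 × 8 = 200
  Supplier4 to A1: 60 × 5 = 300
Total cost = 2715.
Supplier4 ships 60 of its 60, leaving 0.

0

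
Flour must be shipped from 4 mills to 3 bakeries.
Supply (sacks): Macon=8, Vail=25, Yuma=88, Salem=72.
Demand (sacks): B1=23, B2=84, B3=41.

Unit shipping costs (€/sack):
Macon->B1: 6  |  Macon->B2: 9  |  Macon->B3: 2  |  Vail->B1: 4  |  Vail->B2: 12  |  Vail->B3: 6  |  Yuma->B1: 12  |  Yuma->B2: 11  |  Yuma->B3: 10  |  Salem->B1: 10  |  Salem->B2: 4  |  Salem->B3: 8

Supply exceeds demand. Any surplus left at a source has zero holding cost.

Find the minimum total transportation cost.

850

One minimum-cost allocation:
  Macon–B3: 8 × €2 = €16
  Vail–B1: 23 × €4 = €92
  Vail–B3: 2 × €6 = €12
  Yuma–B2: 12 × €11 = €132
  Yuma–B3: 31 × €10 = €310
  Salem–B2: 72 × €4 = €288
Total = 16 + 92 + 12 + 132 + 310 + 288 = €850.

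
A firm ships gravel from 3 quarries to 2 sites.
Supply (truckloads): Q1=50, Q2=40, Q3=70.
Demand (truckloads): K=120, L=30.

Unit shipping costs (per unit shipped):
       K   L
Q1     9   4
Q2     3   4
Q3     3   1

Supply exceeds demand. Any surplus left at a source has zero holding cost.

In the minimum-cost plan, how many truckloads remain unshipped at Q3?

0

Minimum-cost shipments:
  Q1 to K: 10 × 9 = 90
  Q1 to L: 30 × 4 = 120
  Q2 to K: 40 × 3 = 120
  Q3 to K: 70 × 3 = 210
Total cost = 540.
Q3 ships 70 of its 70, leaving 0.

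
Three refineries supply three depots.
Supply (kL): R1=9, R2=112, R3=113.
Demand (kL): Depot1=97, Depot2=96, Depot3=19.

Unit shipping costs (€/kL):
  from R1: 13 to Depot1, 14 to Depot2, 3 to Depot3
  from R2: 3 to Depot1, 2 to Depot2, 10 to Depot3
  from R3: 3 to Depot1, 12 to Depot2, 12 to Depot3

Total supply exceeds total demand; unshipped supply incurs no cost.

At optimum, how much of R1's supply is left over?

An optimal plan:
  R1 to Depot3: 9 kL
  R2 to Depot1: 6 kL
  R2 to Depot2: 96 kL
  R2 to Depot3: 10 kL
  R3 to Depot1: 91 kL
Total cost = €610.
R1 ships 9 of its 9, leaving 0.

0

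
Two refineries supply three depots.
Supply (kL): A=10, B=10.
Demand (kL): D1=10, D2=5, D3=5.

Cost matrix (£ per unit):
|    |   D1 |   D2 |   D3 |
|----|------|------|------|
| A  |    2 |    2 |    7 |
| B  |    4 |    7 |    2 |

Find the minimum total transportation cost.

50

An optimal shipping plan:
  A to D1: 5 kL
  A to D2: 5 kL
  B to D1: 5 kL
  B to D3: 5 kL
Total cost = £50.
(Supply check: A ships 10; B ships 10.)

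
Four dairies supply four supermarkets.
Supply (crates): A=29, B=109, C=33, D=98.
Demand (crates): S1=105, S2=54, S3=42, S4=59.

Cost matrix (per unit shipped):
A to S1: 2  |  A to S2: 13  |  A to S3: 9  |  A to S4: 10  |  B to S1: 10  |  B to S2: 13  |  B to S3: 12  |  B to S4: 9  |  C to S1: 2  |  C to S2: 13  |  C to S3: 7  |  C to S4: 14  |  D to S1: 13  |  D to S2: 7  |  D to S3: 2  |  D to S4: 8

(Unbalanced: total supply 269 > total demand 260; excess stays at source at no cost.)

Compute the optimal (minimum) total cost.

One minimum-cost allocation:
  A->S1: 29 × 2 = 58
  B->S1: 43 × 10 = 430
  B->S4: 57 × 9 = 513
  C->S1: 33 × 2 = 66
  D->S2: 54 × 7 = 378
  D->S3: 42 × 2 = 84
  D->S4: 2 × 8 = 16
Total = 58 + 430 + 513 + 66 + 378 + 84 + 16 = 1545.

1545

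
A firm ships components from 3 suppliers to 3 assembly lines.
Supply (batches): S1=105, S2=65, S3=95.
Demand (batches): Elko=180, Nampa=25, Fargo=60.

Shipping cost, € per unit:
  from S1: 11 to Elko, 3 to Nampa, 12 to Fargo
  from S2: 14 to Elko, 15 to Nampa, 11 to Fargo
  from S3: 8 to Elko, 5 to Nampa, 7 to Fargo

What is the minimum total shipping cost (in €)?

2445

A cheapest plan:
  S1–Elko: 80 × €11 = €880
  S1–Nampa: 25 × €3 = €75
  S2–Elko: 5 × €14 = €70
  S2–Fargo: 60 × €11 = €660
  S3–Elko: 95 × €8 = €760
Total = 880 + 75 + 70 + 660 + 760 = €2445.
(Supply check: S1 ships 105; S2 ships 65; S3 ships 95.)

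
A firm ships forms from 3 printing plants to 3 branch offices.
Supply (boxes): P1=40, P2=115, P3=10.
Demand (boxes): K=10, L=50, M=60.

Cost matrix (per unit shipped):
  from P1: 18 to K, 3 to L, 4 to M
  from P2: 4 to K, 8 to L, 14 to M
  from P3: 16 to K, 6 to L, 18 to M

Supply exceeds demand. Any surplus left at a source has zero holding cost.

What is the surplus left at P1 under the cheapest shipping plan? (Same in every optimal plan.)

0

Minimum-cost shipments:
  P1–M: 40 boxes
  P2–K: 10 boxes
  P2–L: 40 boxes
  P2–M: 20 boxes
  P3–L: 10 boxes
Total cost = 860.
P1 ships 40 of its 40, leaving 0.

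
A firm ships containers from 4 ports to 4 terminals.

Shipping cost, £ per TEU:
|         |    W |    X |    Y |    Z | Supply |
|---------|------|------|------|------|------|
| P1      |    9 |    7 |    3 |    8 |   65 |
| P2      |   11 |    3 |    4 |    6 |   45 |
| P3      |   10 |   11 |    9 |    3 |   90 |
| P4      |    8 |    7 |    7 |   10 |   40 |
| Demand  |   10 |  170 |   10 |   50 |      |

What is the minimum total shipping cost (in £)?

An optimal shipping plan:
  P1–X: 55 TEU
  P1–Y: 10 TEU
  P2–X: 45 TEU
  P3–W: 10 TEU
  P3–X: 30 TEU
  P3–Z: 50 TEU
  P4–X: 40 TEU
Total cost = £1410.

1410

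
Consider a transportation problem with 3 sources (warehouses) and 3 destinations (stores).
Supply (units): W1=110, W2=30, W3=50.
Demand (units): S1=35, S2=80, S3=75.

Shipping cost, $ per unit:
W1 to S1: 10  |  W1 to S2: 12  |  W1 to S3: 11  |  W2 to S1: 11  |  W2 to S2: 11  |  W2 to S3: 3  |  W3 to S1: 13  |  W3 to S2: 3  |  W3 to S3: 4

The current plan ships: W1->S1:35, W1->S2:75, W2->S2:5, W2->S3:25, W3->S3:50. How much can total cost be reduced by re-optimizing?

135

Current plan cost = 35·10 + 75·12 + 5·11 + 25·3 + 50·4 = $1580.
Optimal plan:
  W1–S1: 35 × $10 = $350
  W1–S2: 30 × $12 = $360
  W1–S3: 45 × $11 = $495
  W2–S3: 30 × $3 = $90
  W3–S2: 50 × $3 = $150
Optimal cost = $1445.
Saving = 1580 − 1445 = $135.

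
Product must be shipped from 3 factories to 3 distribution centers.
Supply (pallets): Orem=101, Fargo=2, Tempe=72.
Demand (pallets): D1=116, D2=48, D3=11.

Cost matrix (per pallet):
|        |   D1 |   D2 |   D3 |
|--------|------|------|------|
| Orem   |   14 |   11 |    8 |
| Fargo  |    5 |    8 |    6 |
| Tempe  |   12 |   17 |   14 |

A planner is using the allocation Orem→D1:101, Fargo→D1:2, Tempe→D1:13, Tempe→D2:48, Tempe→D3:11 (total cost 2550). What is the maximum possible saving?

472

Current plan cost = 101·14 + 2·5 + 13·12 + 48·17 + 11·14 = 2550.
Optimal plan:
  Orem to D1: 42 × 14 = 588
  Orem to D2: 48 × 11 = 528
  Orem to D3: 11 × 8 = 88
  Fargo to D1: 2 × 5 = 10
  Tempe to D1: 72 × 12 = 864
Optimal cost = 2078.
Saving = 2550 − 2078 = 472.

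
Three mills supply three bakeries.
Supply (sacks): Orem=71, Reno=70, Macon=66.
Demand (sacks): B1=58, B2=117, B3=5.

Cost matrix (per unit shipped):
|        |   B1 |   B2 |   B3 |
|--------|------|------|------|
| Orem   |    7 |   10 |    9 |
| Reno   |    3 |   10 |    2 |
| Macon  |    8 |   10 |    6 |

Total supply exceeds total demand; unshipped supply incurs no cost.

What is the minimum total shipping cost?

Optimal allocation:
  Orem–B2: 71 × 10 = 710
  Reno–B1: 58 × 3 = 174
  Reno–B2: 7 × 10 = 70
  Reno–B3: 5 × 2 = 10
  Macon–B2: 39 × 10 = 390
Total = 710 + 174 + 70 + 10 + 390 = 1354.

1354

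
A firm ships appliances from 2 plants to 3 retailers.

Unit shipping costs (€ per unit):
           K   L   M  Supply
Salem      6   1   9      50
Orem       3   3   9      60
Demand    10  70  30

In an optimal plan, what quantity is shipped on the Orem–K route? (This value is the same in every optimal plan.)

10

Optimal shipments:
  Salem–L: 50 units
  Orem–K: 10 units
  Orem–L: 20 units
  Orem–M: 30 units
Total cost = €410.
So Orem→K carries 10 units.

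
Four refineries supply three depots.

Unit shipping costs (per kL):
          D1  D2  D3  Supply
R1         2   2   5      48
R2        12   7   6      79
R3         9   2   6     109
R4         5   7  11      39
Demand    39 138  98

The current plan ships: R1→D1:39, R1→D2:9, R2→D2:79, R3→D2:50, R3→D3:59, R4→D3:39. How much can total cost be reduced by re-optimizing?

Current plan cost = 39·2 + 9·2 + 79·7 + 50·2 + 59·6 + 39·11 = 1532.
Optimal plan:
  R1 to D2: 29 × 2 = 58
  R1 to D3: 19 × 5 = 95
  R2 to D3: 79 × 6 = 474
  R3 to D2: 109 × 2 = 218
  R4 to D1: 39 × 5 = 195
Optimal cost = 1040.
Saving = 1532 − 1040 = 492.

492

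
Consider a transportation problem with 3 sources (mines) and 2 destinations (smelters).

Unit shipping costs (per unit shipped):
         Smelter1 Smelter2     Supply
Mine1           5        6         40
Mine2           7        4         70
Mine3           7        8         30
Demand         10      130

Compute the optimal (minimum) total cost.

750

Optimal allocation:
  Mine1–Smelter1: 10 × 5 = 50
  Mine1–Smelter2: 30 × 6 = 180
  Mine2–Smelter2: 70 × 4 = 280
  Mine3–Smelter2: 30 × 8 = 240
Total = 50 + 180 + 280 + 240 = 750.
(Supply check: Mine1 ships 40; Mine2 ships 70; Mine3 ships 30.)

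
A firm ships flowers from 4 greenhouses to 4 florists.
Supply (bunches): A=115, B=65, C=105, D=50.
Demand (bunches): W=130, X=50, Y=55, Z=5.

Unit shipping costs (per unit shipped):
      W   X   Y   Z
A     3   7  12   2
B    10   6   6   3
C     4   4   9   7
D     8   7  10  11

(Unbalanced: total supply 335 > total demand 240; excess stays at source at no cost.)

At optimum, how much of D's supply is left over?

50

Minimum-cost shipments:
  A→W: 115 × 3 = 345
  B→Y: 55 × 6 = 330
  B→Z: 5 × 3 = 15
  C→W: 15 × 4 = 60
  C→X: 50 × 4 = 200
Total cost = 950.
D ships 0 of its 50, leaving 50.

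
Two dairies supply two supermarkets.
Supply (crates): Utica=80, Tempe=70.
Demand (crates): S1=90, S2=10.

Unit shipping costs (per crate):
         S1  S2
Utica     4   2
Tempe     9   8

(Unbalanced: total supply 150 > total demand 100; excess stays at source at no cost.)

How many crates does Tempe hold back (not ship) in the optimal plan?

50

An optimal plan:
  Utica to S1: 70 × 4 = 280
  Utica to S2: 10 × 2 = 20
  Tempe to S1: 20 × 9 = 180
Total cost = 480.
Tempe ships 20 of its 70, leaving 50.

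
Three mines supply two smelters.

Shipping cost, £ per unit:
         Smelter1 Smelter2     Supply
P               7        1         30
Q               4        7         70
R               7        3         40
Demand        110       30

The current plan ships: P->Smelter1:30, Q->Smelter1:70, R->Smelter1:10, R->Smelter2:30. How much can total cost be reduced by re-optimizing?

Current plan cost = 30·7 + 70·4 + 10·7 + 30·3 = £650.
Optimal plan:
  P->Smelter2: 30 × £1 = £30
  Q->Smelter1: 70 × £4 = £280
  R->Smelter1: 40 × £7 = £280
Optimal cost = £590.
Saving = 650 − 590 = £60.

60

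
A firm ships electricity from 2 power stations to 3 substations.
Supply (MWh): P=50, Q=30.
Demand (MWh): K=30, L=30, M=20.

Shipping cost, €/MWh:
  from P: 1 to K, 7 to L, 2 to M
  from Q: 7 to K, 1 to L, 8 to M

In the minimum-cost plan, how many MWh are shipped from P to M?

The minimum-cost plan:
  P to K: 30 × €1 = €30
  P to M: 20 × €2 = €40
  Q to L: 30 × €1 = €30
Total cost = €100.
So P→M carries 20 MWh.

20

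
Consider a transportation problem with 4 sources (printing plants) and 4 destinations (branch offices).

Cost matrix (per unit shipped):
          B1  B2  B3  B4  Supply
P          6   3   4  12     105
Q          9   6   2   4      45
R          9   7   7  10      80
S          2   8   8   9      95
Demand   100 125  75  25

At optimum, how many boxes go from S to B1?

95

The minimum-cost plan:
  P->B2: 105 × 3 = 315
  Q->B3: 20 × 2 = 40
  Q->B4: 25 × 4 = 100
  R->B1: 5 × 9 = 45
  R->B2: 20 × 7 = 140
  R->B3: 55 × 7 = 385
  S->B1: 95 × 2 = 190
Total cost = 1215.
So S→B1 carries 95 boxes.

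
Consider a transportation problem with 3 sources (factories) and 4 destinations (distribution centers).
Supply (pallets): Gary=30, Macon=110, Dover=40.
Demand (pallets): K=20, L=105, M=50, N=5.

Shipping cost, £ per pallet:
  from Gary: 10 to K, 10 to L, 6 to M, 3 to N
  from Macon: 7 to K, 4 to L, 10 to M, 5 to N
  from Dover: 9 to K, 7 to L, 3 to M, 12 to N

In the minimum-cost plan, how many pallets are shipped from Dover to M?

40

Optimal shipments:
  Gary->K: 15 × £10 = £150
  Gary->M: 10 × £6 = £60
  Gary->N: 5 × £3 = £15
  Macon->K: 5 × £7 = £35
  Macon->L: 105 × £4 = £420
  Dover->M: 40 × £3 = £120
Total cost = £800.
So Dover→M carries 40 pallets.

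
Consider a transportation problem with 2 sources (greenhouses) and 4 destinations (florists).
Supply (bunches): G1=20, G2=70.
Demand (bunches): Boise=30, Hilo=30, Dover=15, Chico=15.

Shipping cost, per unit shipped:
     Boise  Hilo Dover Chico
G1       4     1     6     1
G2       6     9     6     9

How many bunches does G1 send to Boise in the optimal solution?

0

The minimum-cost plan:
  G1–Hilo: 20 bunches
  G2–Boise: 30 bunches
  G2–Hilo: 10 bunches
  G2–Dover: 15 bunches
  G2–Chico: 15 bunches
Total cost = 515.
The route G1→Boise is not used.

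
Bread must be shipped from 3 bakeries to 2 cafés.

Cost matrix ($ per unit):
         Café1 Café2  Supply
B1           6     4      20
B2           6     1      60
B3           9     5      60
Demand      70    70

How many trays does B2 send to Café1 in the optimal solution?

0

Optimal shipments:
  B1–Café1: 20 × $6 = $120
  B2–Café2: 60 × $1 = $60
  B3–Café1: 50 × $9 = $450
  B3–Café2: 10 × $5 = $50
Total cost = $680.
The route B2→Café1 is not used.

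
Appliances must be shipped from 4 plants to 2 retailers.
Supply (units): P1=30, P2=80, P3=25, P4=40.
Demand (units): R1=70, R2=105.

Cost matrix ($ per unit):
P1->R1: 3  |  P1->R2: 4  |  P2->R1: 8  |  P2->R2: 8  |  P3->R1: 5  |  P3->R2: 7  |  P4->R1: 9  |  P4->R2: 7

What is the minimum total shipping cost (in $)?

Optimal allocation:
  P1→R1: 30 units
  P2→R1: 15 units
  P2→R2: 65 units
  P3→R1: 25 units
  P4→R2: 40 units
Total cost = $1135.

1135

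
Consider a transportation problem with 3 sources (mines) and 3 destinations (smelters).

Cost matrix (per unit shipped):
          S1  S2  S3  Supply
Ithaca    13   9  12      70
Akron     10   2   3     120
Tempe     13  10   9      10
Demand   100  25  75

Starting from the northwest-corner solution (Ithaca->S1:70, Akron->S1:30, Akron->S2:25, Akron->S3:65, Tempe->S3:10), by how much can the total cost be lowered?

30

Current plan cost = 70·13 + 30·10 + 25·2 + 65·3 + 10·9 = 1545.
Optimal plan:
  Ithaca→S1: 70 × 13 = 910
  Akron→S1: 20 × 10 = 200
  Akron→S2: 25 × 2 = 50
  Akron→S3: 75 × 3 = 225
  Tempe→S1: 10 × 13 = 130
Optimal cost = 1515.
Saving = 1545 − 1515 = 30.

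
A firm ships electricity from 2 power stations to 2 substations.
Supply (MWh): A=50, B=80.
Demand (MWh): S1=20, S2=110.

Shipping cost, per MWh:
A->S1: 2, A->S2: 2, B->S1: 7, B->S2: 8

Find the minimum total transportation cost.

One minimum-cost allocation:
  A->S2: 50 × 2 = 100
  B->S1: 20 × 7 = 140
  B->S2: 60 × 8 = 480
Total = 100 + 140 + 480 = 720.

720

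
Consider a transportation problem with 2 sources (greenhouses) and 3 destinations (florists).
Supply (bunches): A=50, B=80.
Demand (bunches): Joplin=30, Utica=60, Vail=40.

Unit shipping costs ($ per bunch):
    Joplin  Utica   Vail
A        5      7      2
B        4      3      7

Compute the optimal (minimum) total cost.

One minimum-cost allocation:
  A to Joplin: 10 × $5 = $50
  A to Vail: 40 × $2 = $80
  B to Joplin: 20 × $4 = $80
  B to Utica: 60 × $3 = $180
Total = 50 + 80 + 80 + 180 = $390.
(Supply check: A ships 50; B ships 80.)

390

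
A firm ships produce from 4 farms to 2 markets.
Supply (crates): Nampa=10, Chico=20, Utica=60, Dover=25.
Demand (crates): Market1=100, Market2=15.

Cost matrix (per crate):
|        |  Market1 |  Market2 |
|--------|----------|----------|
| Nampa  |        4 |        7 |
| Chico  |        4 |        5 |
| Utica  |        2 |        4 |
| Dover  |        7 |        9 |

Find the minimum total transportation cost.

An optimal shipping plan:
  Nampa→Market1: 10 × 4 = 40
  Chico→Market1: 5 × 4 = 20
  Chico→Market2: 15 × 5 = 75
  Utica→Market1: 60 × 2 = 120
  Dover→Market1: 25 × 7 = 175
Total = 40 + 20 + 75 + 120 + 175 = 430.
(Supply check: Nampa ships 10; Chico ships 20; Utica ships 60; Dover ships 25.)

430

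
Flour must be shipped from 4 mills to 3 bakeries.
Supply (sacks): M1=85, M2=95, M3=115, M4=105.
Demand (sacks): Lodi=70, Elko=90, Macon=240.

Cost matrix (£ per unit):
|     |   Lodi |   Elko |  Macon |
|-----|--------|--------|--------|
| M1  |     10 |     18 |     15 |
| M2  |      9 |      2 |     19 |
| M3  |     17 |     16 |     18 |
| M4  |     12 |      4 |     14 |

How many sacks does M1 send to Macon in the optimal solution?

20

Optimal shipments:
  M1 to Lodi: 65 × £10 = £650
  M1 to Macon: 20 × £15 = £300
  M2 to Lodi: 5 × £9 = £45
  M2 to Elko: 90 × £2 = £180
  M3 to Macon: 115 × £18 = £2070
  M4 to Macon: 105 × £14 = £1470
Total cost = £4715.
So M1→Macon carries 20 sacks.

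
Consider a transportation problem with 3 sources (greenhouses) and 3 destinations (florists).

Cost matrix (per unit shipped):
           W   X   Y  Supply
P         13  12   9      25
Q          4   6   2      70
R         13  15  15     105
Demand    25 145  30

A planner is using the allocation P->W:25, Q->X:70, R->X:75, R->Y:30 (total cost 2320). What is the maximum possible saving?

Current plan cost = 25·13 + 70·6 + 75·15 + 30·15 = 2320.
Optimal plan:
  P→X: 25 × 12 = 300
  Q→X: 40 × 6 = 240
  Q→Y: 30 × 2 = 60
  R→W: 25 × 13 = 325
  R→X: 80 × 15 = 1200
Optimal cost = 2125.
Saving = 2320 − 2125 = 195.

195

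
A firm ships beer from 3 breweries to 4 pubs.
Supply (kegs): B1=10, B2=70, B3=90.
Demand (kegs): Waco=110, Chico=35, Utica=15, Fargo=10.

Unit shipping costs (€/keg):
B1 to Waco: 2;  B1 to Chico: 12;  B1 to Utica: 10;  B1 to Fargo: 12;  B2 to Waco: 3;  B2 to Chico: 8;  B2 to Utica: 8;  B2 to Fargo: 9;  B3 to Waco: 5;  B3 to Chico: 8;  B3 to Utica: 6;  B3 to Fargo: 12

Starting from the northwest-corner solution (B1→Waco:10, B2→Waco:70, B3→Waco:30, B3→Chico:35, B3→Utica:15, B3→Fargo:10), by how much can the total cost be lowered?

Current plan cost = 10·2 + 70·3 + 30·5 + 35·8 + 15·6 + 10·12 = €870.
Optimal plan:
  B1–Waco: 10 × €2 = €20
  B2–Waco: 60 × €3 = €180
  B2–Fargo: 10 × €9 = €90
  B3–Waco: 40 × €5 = €200
  B3–Chico: 35 × €8 = €280
  B3–Utica: 15 × €6 = €90
Optimal cost = €860.
Saving = 870 − 860 = €10.

10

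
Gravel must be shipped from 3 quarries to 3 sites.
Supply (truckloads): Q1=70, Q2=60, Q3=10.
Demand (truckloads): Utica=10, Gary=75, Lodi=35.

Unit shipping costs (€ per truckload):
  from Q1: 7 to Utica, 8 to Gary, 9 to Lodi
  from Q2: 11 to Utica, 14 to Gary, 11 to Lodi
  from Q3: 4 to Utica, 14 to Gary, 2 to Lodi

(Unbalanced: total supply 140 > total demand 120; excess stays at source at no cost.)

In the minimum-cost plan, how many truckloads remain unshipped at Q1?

0

An optimal plan:
  Q1->Gary: 70 truckloads
  Q2->Utica: 10 truckloads
  Q2->Gary: 5 truckloads
  Q2->Lodi: 25 truckloads
  Q3->Lodi: 10 truckloads
Total cost = €1035.
Q1 ships 70 of its 70, leaving 0.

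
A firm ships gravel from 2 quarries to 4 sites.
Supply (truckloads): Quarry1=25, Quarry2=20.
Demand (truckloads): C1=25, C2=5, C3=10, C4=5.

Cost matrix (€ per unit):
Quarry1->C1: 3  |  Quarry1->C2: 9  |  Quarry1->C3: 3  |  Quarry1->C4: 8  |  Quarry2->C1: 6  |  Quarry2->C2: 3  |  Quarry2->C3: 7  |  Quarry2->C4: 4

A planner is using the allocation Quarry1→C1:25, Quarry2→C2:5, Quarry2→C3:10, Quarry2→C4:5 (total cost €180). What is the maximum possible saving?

10

Current plan cost = 25·3 + 5·3 + 10·7 + 5·4 = €180.
Optimal plan:
  Quarry1 to C1: 15 truckloads
  Quarry1 to C3: 10 truckloads
  Quarry2 to C1: 10 truckloads
  Quarry2 to C2: 5 truckloads
  Quarry2 to C4: 5 truckloads
Optimal cost = €170.
Saving = 180 − 170 = €10.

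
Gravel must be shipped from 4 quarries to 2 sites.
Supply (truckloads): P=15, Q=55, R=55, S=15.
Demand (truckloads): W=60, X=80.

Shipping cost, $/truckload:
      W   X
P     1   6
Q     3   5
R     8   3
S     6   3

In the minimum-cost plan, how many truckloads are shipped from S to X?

15

The minimum-cost plan:
  P–W: 15 × $1 = $15
  Q–W: 45 × $3 = $135
  Q–X: 10 × $5 = $50
  R–X: 55 × $3 = $165
  S–X: 15 × $3 = $45
Total cost = $410.
So S→X carries 15 truckloads.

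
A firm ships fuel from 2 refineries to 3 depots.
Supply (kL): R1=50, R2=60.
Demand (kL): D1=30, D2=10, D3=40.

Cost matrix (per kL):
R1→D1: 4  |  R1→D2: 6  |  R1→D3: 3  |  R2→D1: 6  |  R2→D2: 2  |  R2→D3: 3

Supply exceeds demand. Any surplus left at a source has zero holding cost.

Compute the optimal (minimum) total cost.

260

An optimal shipping plan:
  R1 to D1: 30 kL
  R1 to D3: 20 kL
  R2 to D2: 10 kL
  R2 to D3: 20 kL
Total cost = 260.
(Supply check: R1 ships 50; R2 ships 30.)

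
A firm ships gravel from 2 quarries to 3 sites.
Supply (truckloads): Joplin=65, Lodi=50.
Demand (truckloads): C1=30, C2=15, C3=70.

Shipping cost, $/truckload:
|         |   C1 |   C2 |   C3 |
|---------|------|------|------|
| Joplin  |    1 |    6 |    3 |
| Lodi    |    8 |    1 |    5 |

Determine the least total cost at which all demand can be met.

325

An optimal shipping plan:
  Joplin–C1: 30 × $1 = $30
  Joplin–C3: 35 × $3 = $105
  Lodi–C2: 15 × $1 = $15
  Lodi–C3: 35 × $5 = $175
Total = 30 + 105 + 15 + 175 = $325.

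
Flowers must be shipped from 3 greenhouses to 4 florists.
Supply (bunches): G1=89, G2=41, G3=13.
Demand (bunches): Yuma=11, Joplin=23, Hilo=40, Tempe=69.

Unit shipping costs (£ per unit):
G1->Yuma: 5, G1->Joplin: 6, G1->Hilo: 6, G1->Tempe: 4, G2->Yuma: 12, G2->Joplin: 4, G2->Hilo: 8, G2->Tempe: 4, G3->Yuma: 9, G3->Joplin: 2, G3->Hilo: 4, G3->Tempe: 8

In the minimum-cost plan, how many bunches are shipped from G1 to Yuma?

Optimal shipments:
  G1 to Yuma: 11 bunches
  G1 to Hilo: 27 bunches
  G1 to Tempe: 51 bunches
  G2 to Joplin: 23 bunches
  G2 to Tempe: 18 bunches
  G3 to Hilo: 13 bunches
Total cost = £637.
So G1→Yuma carries 11 bunches.

11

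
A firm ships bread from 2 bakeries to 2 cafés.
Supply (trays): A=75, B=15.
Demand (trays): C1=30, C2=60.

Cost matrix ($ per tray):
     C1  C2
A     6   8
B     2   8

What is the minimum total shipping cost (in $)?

600

A cheapest plan:
  A to C1: 15 trays
  A to C2: 60 trays
  B to C1: 15 trays
Total cost = $600.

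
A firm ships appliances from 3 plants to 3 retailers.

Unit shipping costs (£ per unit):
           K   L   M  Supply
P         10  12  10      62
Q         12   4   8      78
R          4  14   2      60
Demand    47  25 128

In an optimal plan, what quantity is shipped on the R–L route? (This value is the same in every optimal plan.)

The minimum-cost plan:
  P→K: 47 × £10 = £470
  P→M: 15 × £10 = £150
  Q→L: 25 × £4 = £100
  Q→M: 53 × £8 = £424
  R→M: 60 × £2 = £120
Total cost = £1264.
The route R→L is not used.

0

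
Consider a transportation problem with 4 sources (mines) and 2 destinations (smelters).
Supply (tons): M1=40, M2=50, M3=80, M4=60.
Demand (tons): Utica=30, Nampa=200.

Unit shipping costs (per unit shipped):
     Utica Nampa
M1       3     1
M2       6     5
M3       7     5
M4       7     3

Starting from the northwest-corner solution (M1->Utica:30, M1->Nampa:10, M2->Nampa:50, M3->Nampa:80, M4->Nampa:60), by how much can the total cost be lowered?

Current plan cost = 30·3 + 10·1 + 50·5 + 80·5 + 60·3 = 930.
Optimal plan:
  M1–Nampa: 40 tons
  M2–Utica: 30 tons
  M2–Nampa: 20 tons
  M3–Nampa: 80 tons
  M4–Nampa: 60 tons
Optimal cost = 900.
Saving = 930 − 900 = 30.

30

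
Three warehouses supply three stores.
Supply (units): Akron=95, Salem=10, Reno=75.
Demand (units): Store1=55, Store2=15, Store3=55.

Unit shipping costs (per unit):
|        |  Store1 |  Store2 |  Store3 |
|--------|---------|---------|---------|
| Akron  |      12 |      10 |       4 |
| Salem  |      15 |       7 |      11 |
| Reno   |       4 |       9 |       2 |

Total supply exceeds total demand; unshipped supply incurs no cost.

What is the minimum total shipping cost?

One minimum-cost allocation:
  Akron->Store2: 5 × 10 = 50
  Akron->Store3: 35 × 4 = 140
  Salem->Store2: 10 × 7 = 70
  Reno->Store1: 55 × 4 = 220
  Reno->Store3: 20 × 2 = 40
Total = 50 + 140 + 70 + 220 + 40 = 520.

520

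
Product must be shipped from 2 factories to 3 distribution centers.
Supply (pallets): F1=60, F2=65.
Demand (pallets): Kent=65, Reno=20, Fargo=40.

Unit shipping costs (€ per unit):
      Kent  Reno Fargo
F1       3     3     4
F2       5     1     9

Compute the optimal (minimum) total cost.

465

A cheapest plan:
  F1→Kent: 20 × €3 = €60
  F1→Fargo: 40 × €4 = €160
  F2→Kent: 45 × €5 = €225
  F2→Reno: 20 × €1 = €20
Total = 60 + 160 + 225 + 20 = €465.
(Supply check: F1 ships 60; F2 ships 65.)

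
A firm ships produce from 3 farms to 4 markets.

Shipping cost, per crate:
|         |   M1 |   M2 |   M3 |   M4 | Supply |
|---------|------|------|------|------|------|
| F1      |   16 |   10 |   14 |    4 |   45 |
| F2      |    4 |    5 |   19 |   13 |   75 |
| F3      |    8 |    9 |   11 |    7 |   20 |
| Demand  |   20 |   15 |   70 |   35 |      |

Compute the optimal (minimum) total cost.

A cheapest plan:
  F1 to M3: 10 × 14 = 140
  F1 to M4: 35 × 4 = 140
  F2 to M1: 20 × 4 = 80
  F2 to M2: 15 × 5 = 75
  F2 to M3: 40 × 19 = 760
  F3 to M3: 20 × 11 = 220
Total = 140 + 140 + 80 + 75 + 760 + 220 = 1415.

1415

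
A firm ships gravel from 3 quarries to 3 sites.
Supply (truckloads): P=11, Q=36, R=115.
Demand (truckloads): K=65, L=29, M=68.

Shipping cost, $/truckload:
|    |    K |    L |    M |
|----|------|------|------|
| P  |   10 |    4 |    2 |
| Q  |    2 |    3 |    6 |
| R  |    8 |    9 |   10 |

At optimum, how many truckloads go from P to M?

Optimal shipments:
  P to M: 11 × $2 = $22
  Q to K: 7 × $2 = $14
  Q to L: 29 × $3 = $87
  R to K: 58 × $8 = $464
  R to M: 57 × $10 = $570
Total cost = $1157.
So P→M carries 11 truckloads.

11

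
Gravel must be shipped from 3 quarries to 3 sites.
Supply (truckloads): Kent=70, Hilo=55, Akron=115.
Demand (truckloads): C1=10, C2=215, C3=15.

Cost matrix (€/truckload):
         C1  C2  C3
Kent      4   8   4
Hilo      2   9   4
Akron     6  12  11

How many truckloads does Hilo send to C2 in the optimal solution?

30

The minimum-cost plan:
  Kent–C2: 70 truckloads
  Hilo–C1: 10 truckloads
  Hilo–C2: 30 truckloads
  Hilo–C3: 15 truckloads
  Akron–C2: 115 truckloads
Total cost = €2290.
So Hilo→C2 carries 30 truckloads.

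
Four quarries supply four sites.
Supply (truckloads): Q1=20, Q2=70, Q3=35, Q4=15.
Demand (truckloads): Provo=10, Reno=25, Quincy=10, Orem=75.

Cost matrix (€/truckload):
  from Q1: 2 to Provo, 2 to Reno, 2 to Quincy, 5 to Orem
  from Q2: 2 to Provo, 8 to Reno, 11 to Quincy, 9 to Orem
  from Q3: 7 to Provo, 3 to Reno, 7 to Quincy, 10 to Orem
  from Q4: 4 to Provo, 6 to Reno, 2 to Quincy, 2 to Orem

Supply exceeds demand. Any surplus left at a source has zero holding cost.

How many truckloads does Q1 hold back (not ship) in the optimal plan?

Minimum-cost shipments:
  Q1→Quincy: 10 × €2 = €20
  Q1→Orem: 10 × €5 = €50
  Q2→Provo: 10 × €2 = €20
  Q2→Orem: 50 × €9 = €450
  Q3→Reno: 25 × €3 = €75
  Q4→Orem: 15 × €2 = €30
Total cost = €645.
Q1 ships 20 of its 20, leaving 0.

0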